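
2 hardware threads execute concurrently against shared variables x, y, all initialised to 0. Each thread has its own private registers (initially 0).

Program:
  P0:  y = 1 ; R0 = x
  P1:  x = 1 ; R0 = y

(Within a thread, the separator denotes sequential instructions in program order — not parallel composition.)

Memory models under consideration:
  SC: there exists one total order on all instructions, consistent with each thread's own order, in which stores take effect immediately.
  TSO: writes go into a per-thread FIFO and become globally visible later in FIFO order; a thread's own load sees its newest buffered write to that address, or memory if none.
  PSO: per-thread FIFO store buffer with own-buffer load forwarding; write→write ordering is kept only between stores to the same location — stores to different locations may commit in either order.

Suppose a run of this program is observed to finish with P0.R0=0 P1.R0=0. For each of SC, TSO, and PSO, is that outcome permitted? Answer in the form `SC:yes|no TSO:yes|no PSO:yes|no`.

outcome vector order: (P0.R0,P1.R0)
under SC → (0,1), (1,0), (1,1)
under TSO → (0,0), (0,1), (1,0), (1,1)
under PSO → (0,0), (0,1), (1,0), (1,1)
target (0,0) ∈ {TSO,PSO}

SC:no TSO:yes PSO:yes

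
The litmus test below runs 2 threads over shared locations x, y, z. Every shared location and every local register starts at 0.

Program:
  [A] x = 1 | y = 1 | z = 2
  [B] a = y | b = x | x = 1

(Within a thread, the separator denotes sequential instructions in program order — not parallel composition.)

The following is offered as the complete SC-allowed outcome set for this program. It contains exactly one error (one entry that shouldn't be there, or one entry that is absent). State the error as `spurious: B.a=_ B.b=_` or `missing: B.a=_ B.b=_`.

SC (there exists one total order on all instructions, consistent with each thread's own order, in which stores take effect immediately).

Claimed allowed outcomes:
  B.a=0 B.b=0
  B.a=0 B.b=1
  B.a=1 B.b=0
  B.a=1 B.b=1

spurious: B.a=1 B.b=0

outcome vector order: (B.a,B.b)
under SC → <0 0>, <0 1>, <1 1>
claimed∖SC = {<1 0>}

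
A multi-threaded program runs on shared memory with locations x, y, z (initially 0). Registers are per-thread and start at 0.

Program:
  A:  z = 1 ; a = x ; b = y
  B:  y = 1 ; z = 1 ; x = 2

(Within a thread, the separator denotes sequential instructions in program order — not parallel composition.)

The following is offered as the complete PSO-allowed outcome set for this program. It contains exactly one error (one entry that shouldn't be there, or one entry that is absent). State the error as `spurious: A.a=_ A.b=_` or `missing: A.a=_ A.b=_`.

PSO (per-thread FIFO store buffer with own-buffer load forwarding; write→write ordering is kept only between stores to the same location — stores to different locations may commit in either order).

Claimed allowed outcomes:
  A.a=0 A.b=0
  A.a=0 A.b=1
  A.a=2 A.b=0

outcome vector order: (A.a,A.b)
under PSO → 0/0, 0/1, 2/0, 2/1
PSO∖claimed = {2/1}

missing: A.a=2 A.b=1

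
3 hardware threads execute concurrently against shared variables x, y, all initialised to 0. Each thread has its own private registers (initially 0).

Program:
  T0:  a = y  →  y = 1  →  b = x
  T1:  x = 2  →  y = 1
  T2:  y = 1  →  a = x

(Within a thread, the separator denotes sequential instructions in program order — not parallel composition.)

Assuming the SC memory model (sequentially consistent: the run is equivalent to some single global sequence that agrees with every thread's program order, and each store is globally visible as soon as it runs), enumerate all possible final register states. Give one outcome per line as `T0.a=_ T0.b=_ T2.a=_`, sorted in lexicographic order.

T0.a=0 T0.b=0 T2.a=0
T0.a=0 T0.b=0 T2.a=2
T0.a=0 T0.b=2 T2.a=0
T0.a=0 T0.b=2 T2.a=2
T0.a=1 T0.b=0 T2.a=0
T0.a=1 T0.b=0 T2.a=2
T0.a=1 T0.b=2 T2.a=0
T0.a=1 T0.b=2 T2.a=2

outcome vector order: (T0.a,T0.b,T2.a)
|SC outcomes| = 8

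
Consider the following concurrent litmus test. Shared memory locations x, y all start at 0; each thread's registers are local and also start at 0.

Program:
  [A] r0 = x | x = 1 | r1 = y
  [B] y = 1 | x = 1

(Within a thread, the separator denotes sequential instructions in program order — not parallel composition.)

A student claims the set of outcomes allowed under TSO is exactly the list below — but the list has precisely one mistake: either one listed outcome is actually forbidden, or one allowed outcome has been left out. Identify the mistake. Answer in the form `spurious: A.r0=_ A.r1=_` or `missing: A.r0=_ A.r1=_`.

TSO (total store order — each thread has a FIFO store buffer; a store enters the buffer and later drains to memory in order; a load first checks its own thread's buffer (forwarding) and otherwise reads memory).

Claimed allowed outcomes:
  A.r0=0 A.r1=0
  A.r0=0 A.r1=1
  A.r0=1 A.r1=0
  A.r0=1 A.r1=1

spurious: A.r0=1 A.r1=0

outcome vector order: (A.r0,A.r1)
TSO: 3 outcomes — {(0,0), (0,1), (1,1)}
claimed∖TSO = {(1,0)}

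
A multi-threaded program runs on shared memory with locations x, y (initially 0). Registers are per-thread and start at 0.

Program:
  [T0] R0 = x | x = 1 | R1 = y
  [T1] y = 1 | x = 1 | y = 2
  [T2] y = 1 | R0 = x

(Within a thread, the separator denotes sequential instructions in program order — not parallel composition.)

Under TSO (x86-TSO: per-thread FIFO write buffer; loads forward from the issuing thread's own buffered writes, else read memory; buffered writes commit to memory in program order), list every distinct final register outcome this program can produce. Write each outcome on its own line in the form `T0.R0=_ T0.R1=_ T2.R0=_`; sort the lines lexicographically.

outcome vector order: (T0.R0,T0.R1,T2.R0)
|TSO outcomes| = 10

T0.R0=0 T0.R1=0 T2.R0=0
T0.R0=0 T0.R1=0 T2.R0=1
T0.R0=0 T0.R1=1 T2.R0=0
T0.R0=0 T0.R1=1 T2.R0=1
T0.R0=0 T0.R1=2 T2.R0=0
T0.R0=0 T0.R1=2 T2.R0=1
T0.R0=1 T0.R1=1 T2.R0=0
T0.R0=1 T0.R1=1 T2.R0=1
T0.R0=1 T0.R1=2 T2.R0=0
T0.R0=1 T0.R1=2 T2.R0=1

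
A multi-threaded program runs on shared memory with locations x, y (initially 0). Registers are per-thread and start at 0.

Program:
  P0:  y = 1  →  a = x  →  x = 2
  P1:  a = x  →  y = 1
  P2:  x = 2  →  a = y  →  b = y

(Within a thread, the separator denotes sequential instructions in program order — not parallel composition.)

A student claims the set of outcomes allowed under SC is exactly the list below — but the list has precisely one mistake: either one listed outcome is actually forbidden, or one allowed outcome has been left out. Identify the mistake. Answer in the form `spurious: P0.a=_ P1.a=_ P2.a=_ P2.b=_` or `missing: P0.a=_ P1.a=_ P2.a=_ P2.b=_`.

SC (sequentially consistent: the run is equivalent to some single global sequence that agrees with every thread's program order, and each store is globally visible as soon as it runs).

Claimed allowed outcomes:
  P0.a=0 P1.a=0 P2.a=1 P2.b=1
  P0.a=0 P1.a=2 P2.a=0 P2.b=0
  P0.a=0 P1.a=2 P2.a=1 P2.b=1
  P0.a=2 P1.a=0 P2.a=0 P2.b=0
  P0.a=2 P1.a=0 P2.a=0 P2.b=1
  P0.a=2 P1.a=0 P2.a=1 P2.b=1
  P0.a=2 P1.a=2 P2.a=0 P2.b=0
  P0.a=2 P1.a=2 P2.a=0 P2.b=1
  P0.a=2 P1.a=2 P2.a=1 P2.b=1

spurious: P0.a=0 P1.a=2 P2.a=0 P2.b=0

outcome vector order: (P0.a,P1.a,P2.a,P2.b)
under SC → 0011, 0211, 2000, 2001, 2011, 2200, 2201, 2211
claimed∖SC = {0200}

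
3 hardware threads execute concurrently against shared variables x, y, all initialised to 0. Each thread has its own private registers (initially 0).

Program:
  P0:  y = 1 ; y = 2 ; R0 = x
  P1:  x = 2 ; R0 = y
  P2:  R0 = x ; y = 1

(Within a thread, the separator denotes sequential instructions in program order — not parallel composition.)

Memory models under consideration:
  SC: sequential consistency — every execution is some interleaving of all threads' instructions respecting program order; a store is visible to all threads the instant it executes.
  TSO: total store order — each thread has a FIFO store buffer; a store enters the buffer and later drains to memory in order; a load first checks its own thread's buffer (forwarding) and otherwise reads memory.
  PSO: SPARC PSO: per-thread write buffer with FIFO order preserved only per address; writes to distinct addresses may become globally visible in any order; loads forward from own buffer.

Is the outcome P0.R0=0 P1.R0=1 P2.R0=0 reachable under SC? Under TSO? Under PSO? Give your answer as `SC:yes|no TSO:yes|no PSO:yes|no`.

SC:yes TSO:yes PSO:yes

outcome vector order: (P0.R0,P1.R0,P2.R0)
SC: 10 outcomes — {(0,1,0); (0,1,2); (0,2,0); (0,2,2); (2,0,0); (2,0,2); (2,1,0); (2,1,2); (2,2,0); (2,2,2)}
TSO: 12 outcomes — {(0,0,0); (0,0,2); (0,1,0); (0,1,2); (0,2,0); (0,2,2); (2,0,0); (2,0,2); (2,1,0); (2,1,2); (2,2,0); (2,2,2)}
PSO: 12 outcomes — {(0,0,0); (0,0,2); (0,1,0); (0,1,2); (0,2,0); (0,2,2); (2,0,0); (2,0,2); (2,1,0); (2,1,2); (2,2,0); (2,2,2)}
target (0,1,0) ∈ {SC,TSO,PSO}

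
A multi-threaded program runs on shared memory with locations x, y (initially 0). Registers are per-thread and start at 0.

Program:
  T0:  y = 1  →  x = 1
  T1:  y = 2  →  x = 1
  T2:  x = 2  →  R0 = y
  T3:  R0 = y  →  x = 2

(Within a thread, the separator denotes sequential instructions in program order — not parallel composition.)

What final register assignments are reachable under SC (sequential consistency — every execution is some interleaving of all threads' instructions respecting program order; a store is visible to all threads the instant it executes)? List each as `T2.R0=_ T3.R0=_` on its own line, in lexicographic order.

outcome vector order: (T2.R0,T3.R0)
|SC outcomes| = 9

T2.R0=0 T3.R0=0
T2.R0=0 T3.R0=1
T2.R0=0 T3.R0=2
T2.R0=1 T3.R0=0
T2.R0=1 T3.R0=1
T2.R0=1 T3.R0=2
T2.R0=2 T3.R0=0
T2.R0=2 T3.R0=1
T2.R0=2 T3.R0=2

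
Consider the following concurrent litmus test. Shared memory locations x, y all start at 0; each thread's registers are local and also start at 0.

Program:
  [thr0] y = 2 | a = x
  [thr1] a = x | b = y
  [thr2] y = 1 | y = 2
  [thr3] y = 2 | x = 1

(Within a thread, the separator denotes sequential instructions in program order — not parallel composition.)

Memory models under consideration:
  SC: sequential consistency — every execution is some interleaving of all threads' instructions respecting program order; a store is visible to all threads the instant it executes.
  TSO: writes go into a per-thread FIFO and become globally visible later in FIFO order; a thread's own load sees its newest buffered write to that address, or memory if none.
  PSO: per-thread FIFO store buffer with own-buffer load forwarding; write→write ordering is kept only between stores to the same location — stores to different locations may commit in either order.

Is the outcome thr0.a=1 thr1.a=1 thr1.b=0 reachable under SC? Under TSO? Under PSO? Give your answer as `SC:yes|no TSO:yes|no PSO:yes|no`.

SC:no TSO:no PSO:yes

outcome vector order: (thr0.a,thr1.a,thr1.b)
[SC] allowed = {0/0/0 0/0/1 0/0/2 0/1/1 0/1/2 1/0/0 1/0/1 1/0/2 1/1/1 1/1/2}
[TSO] allowed = {0/0/0 0/0/1 0/0/2 0/1/1 0/1/2 1/0/0 1/0/1 1/0/2 1/1/1 1/1/2}
[PSO] allowed = {0/0/0 0/0/1 0/0/2 0/1/0 0/1/1 0/1/2 1/0/0 1/0/1 1/0/2 1/1/0 1/1/1 1/1/2}
target 1/1/0 ∈ {PSO}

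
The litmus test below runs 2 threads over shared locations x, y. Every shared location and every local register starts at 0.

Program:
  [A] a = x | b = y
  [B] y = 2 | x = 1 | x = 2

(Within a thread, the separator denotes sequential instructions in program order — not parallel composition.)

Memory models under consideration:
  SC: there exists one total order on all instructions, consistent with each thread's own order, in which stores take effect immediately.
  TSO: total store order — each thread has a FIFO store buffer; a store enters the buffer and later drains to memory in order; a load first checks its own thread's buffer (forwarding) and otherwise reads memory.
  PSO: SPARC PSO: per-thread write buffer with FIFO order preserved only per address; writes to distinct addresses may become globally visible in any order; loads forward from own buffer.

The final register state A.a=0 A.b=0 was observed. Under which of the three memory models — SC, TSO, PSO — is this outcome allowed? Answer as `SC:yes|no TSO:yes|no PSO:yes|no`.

SC:yes TSO:yes PSO:yes

outcome vector order: (A.a,A.b)
under SC → <0 0> <0 2> <1 2> <2 2>
under TSO → <0 0> <0 2> <1 2> <2 2>
under PSO → <0 0> <0 2> <1 0> <1 2> <2 0> <2 2>
target <0 0> ∈ {SC,TSO,PSO}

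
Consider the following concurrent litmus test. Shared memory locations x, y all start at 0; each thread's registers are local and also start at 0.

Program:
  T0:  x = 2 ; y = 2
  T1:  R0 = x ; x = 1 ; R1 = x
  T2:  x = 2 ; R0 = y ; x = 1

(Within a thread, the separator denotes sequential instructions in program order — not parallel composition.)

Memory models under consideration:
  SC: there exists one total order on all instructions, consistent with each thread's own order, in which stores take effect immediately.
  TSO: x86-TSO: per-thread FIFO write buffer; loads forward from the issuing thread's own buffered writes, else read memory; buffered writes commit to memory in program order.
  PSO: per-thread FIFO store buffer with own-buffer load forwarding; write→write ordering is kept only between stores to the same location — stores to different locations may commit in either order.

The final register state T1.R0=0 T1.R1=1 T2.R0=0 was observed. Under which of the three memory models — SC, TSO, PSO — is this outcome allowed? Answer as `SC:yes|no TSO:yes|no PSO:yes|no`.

SC:yes TSO:yes PSO:yes

outcome vector order: (T1.R0,T1.R1,T2.R0)
under SC → (0,1,0) (0,1,2) (0,2,0) (0,2,2) (1,1,0) (1,1,2) (1,2,0) (2,1,0) (2,1,2) (2,2,0) (2,2,2)
under TSO → (0,1,0) (0,1,2) (0,2,0) (0,2,2) (1,1,0) (1,1,2) (1,2,0) (2,1,0) (2,1,2) (2,2,0) (2,2,2)
under PSO → (0,1,0) (0,1,2) (0,2,0) (0,2,2) (1,1,0) (1,1,2) (1,2,0) (1,2,2) (2,1,0) (2,1,2) (2,2,0) (2,2,2)
target (0,1,0) ∈ {SC,TSO,PSO}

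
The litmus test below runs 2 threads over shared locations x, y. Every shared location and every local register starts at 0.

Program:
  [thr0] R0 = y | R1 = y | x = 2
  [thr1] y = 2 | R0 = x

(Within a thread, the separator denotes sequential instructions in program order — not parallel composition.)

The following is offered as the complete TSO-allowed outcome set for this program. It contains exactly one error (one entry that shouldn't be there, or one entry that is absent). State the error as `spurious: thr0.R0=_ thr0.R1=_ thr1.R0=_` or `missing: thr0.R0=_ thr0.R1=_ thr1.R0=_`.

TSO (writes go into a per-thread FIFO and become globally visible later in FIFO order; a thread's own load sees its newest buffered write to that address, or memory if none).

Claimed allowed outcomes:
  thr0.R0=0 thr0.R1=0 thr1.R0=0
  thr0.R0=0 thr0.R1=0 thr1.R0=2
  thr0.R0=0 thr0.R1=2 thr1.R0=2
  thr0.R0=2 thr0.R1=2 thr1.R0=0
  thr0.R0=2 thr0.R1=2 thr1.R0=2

outcome vector order: (thr0.R0,thr0.R1,thr1.R0)
TSO: 6 outcomes — {0/0/0; 0/0/2; 0/2/0; 0/2/2; 2/2/0; 2/2/2}
TSO∖claimed = {0/2/0}

missing: thr0.R0=0 thr0.R1=2 thr1.R0=0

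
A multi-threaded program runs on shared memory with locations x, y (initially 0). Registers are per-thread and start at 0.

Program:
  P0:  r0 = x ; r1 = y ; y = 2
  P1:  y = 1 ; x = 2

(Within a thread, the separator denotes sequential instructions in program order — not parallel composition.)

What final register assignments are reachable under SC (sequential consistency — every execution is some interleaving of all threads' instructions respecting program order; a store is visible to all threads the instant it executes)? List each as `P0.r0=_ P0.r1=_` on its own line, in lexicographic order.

P0.r0=0 P0.r1=0
P0.r0=0 P0.r1=1
P0.r0=2 P0.r1=1

outcome vector order: (P0.r0,P0.r1)
|SC outcomes| = 3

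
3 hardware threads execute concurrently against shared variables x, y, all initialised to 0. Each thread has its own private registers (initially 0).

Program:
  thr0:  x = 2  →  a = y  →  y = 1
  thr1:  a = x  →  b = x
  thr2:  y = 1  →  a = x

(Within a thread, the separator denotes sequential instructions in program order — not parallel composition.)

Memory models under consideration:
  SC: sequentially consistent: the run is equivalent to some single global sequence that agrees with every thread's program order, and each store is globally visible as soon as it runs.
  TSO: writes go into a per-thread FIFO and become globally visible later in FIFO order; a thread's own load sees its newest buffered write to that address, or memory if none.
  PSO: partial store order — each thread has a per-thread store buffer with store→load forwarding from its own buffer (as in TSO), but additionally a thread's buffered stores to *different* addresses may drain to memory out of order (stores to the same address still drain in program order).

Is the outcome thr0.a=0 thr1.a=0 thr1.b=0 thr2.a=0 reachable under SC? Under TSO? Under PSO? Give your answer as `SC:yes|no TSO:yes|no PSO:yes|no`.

outcome vector order: (thr0.a,thr1.a,thr1.b,thr2.a)
under SC → 0/0/0/2 0/0/2/2 0/2/2/2 1/0/0/0 1/0/0/2 1/0/2/0 1/0/2/2 1/2/2/0 1/2/2/2
under TSO → 0/0/0/0 0/0/0/2 0/0/2/0 0/0/2/2 0/2/2/0 0/2/2/2 1/0/0/0 1/0/0/2 1/0/2/0 1/0/2/2 1/2/2/0 1/2/2/2
under PSO → 0/0/0/0 0/0/0/2 0/0/2/0 0/0/2/2 0/2/2/0 0/2/2/2 1/0/0/0 1/0/0/2 1/0/2/0 1/0/2/2 1/2/2/0 1/2/2/2
target 0/0/0/0 ∈ {TSO,PSO}

SC:no TSO:yes PSO:yes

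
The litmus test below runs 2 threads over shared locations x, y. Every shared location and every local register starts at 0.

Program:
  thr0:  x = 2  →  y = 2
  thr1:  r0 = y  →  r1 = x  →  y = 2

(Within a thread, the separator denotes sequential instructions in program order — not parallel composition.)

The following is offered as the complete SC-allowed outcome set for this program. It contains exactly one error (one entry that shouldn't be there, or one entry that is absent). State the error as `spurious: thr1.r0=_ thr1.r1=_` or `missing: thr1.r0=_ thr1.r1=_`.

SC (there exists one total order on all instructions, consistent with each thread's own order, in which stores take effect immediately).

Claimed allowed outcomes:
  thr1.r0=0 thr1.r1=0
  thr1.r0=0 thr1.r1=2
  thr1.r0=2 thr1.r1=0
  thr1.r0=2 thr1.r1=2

outcome vector order: (thr1.r0,thr1.r1)
under SC → 0/0; 0/2; 2/2
claimed∖SC = {2/0}

spurious: thr1.r0=2 thr1.r1=0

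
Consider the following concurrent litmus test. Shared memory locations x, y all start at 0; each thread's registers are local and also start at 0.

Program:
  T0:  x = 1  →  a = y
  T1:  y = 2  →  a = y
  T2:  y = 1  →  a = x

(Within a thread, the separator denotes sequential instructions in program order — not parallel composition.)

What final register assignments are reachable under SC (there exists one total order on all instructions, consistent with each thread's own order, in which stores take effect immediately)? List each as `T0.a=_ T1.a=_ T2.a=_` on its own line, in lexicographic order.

T0.a=0 T1.a=1 T2.a=1
T0.a=0 T1.a=2 T2.a=1
T0.a=1 T1.a=1 T2.a=0
T0.a=1 T1.a=1 T2.a=1
T0.a=1 T1.a=2 T2.a=0
T0.a=1 T1.a=2 T2.a=1
T0.a=2 T1.a=1 T2.a=1
T0.a=2 T1.a=2 T2.a=0
T0.a=2 T1.a=2 T2.a=1

outcome vector order: (T0.a,T1.a,T2.a)
|SC outcomes| = 9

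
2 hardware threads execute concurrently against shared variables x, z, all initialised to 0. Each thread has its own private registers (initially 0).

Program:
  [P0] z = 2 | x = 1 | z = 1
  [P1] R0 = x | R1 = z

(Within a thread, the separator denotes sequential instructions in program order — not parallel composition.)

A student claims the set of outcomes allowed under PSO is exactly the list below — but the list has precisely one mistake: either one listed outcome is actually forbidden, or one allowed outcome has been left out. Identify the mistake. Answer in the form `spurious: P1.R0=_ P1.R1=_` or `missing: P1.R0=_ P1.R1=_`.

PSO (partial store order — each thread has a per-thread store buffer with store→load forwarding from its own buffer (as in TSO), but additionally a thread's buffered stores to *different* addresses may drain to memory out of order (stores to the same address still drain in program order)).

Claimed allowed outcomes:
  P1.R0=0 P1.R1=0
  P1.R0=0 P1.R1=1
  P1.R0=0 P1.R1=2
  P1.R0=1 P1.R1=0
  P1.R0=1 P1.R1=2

outcome vector order: (P1.R0,P1.R1)
PSO (6): 00; 01; 02; 10; 11; 12
PSO∖claimed = {11}

missing: P1.R0=1 P1.R1=1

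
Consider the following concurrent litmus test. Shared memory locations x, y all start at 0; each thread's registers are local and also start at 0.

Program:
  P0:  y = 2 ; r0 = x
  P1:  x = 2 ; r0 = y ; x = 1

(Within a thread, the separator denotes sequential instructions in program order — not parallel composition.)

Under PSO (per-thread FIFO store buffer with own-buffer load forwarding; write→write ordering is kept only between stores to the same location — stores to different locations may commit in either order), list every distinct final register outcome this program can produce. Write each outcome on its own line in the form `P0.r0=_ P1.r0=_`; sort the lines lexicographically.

outcome vector order: (P0.r0,P1.r0)
|PSO outcomes| = 6

P0.r0=0 P1.r0=0
P0.r0=0 P1.r0=2
P0.r0=1 P1.r0=0
P0.r0=1 P1.r0=2
P0.r0=2 P1.r0=0
P0.r0=2 P1.r0=2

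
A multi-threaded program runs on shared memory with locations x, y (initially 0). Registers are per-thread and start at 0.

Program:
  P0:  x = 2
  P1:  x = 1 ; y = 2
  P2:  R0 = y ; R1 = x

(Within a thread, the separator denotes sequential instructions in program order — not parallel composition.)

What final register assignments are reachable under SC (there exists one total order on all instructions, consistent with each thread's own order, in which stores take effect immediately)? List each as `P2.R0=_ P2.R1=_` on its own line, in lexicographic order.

outcome vector order: (P2.R0,P2.R1)
|SC outcomes| = 5

P2.R0=0 P2.R1=0
P2.R0=0 P2.R1=1
P2.R0=0 P2.R1=2
P2.R0=2 P2.R1=1
P2.R0=2 P2.R1=2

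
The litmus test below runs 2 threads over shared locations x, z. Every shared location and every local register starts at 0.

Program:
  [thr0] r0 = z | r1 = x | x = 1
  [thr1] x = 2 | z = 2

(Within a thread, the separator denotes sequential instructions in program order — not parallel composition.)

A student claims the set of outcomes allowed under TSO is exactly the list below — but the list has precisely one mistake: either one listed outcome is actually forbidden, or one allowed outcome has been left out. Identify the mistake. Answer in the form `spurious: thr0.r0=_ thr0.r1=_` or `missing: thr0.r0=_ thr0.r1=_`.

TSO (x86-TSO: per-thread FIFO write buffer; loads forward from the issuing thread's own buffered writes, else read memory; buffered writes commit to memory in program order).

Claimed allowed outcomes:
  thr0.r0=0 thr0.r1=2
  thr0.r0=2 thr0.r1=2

missing: thr0.r0=0 thr0.r1=0

outcome vector order: (thr0.r0,thr0.r1)
TSO (3): <0 0>; <0 2>; <2 2>
TSO∖claimed = {<0 0>}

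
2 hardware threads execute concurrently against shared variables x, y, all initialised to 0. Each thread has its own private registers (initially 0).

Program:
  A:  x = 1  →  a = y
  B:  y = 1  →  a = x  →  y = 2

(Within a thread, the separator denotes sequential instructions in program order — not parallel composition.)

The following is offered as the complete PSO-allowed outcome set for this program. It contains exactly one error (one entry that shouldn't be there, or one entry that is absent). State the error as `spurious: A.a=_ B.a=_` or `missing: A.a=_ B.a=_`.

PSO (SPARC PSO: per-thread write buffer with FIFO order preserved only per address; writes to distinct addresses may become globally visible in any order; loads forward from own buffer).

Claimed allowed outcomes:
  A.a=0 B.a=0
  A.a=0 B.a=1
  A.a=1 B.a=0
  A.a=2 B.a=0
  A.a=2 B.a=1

outcome vector order: (A.a,B.a)
under PSO → (0,0) (0,1) (1,0) (1,1) (2,0) (2,1)
PSO∖claimed = {(1,1)}

missing: A.a=1 B.a=1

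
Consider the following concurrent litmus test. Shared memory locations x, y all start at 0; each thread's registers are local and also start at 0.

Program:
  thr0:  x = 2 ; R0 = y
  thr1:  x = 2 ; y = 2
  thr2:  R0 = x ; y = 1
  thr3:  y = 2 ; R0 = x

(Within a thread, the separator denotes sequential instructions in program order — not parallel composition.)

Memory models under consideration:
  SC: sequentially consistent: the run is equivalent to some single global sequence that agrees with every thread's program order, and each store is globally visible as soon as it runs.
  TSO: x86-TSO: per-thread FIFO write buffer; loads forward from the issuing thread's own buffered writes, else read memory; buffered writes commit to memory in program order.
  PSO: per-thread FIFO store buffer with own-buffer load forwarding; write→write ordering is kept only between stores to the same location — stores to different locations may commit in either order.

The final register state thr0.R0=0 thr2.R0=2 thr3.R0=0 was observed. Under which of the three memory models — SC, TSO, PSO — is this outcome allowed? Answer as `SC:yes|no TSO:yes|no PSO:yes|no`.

SC:no TSO:yes PSO:yes

outcome vector order: (thr0.R0,thr2.R0,thr3.R0)
[SC] allowed = {0/0/2 0/2/2 1/0/0 1/0/2 1/2/0 1/2/2 2/0/0 2/0/2 2/2/0 2/2/2}
[TSO] allowed = {0/0/0 0/0/2 0/2/0 0/2/2 1/0/0 1/0/2 1/2/0 1/2/2 2/0/0 2/0/2 2/2/0 2/2/2}
[PSO] allowed = {0/0/0 0/0/2 0/2/0 0/2/2 1/0/0 1/0/2 1/2/0 1/2/2 2/0/0 2/0/2 2/2/0 2/2/2}
target 0/2/0 ∈ {TSO,PSO}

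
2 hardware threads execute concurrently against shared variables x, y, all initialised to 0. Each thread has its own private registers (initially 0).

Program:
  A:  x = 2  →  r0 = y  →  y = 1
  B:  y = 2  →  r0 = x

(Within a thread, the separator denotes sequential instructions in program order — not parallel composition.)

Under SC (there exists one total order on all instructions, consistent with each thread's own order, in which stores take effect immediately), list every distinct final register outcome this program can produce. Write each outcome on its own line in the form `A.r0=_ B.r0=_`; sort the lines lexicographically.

A.r0=0 B.r0=2
A.r0=2 B.r0=0
A.r0=2 B.r0=2

outcome vector order: (A.r0,B.r0)
|SC outcomes| = 3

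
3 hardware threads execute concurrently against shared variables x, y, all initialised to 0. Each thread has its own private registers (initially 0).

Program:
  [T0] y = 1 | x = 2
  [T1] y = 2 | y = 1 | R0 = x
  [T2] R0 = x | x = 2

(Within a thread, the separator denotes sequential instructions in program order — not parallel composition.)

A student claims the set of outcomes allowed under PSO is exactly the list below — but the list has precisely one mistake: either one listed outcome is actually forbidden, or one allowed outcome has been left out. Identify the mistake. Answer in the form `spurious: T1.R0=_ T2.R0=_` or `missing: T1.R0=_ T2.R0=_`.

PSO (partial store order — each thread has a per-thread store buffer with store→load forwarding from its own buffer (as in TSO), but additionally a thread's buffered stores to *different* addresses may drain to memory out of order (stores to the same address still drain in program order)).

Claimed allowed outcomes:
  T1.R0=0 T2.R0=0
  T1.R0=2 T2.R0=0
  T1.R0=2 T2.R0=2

outcome vector order: (T1.R0,T2.R0)
PSO (4): 00 02 20 22
PSO∖claimed = {02}

missing: T1.R0=0 T2.R0=2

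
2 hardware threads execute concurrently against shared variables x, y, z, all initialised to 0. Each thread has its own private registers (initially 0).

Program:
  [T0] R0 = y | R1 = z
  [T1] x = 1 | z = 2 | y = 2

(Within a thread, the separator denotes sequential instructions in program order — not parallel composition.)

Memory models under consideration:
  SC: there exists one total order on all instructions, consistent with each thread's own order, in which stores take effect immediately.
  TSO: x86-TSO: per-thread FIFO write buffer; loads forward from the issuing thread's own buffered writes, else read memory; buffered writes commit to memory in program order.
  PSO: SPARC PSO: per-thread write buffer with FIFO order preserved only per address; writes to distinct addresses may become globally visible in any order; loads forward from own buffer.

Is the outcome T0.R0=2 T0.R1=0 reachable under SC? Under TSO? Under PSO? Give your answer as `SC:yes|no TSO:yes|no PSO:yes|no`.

outcome vector order: (T0.R0,T0.R1)
SC: 3 outcomes — {00, 02, 22}
TSO: 3 outcomes — {00, 02, 22}
PSO: 4 outcomes — {00, 02, 20, 22}
target 20 ∈ {PSO}

SC:no TSO:no PSO:yes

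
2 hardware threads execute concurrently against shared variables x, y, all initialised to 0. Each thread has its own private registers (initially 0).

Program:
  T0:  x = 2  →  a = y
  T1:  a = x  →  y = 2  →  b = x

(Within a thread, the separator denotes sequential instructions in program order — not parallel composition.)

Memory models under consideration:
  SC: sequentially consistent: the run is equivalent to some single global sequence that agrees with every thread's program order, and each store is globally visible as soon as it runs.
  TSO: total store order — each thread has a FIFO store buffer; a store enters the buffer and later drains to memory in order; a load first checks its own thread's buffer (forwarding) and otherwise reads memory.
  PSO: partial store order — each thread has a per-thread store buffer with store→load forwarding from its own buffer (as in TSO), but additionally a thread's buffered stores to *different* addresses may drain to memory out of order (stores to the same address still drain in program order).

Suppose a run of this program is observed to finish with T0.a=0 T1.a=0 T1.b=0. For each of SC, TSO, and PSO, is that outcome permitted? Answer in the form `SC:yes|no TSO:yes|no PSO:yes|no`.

outcome vector order: (T0.a,T1.a,T1.b)
[SC] allowed = {0/0/2 0/2/2 2/0/0 2/0/2 2/2/2}
[TSO] allowed = {0/0/0 0/0/2 0/2/2 2/0/0 2/0/2 2/2/2}
[PSO] allowed = {0/0/0 0/0/2 0/2/2 2/0/0 2/0/2 2/2/2}
target 0/0/0 ∈ {TSO,PSO}

SC:no TSO:yes PSO:yes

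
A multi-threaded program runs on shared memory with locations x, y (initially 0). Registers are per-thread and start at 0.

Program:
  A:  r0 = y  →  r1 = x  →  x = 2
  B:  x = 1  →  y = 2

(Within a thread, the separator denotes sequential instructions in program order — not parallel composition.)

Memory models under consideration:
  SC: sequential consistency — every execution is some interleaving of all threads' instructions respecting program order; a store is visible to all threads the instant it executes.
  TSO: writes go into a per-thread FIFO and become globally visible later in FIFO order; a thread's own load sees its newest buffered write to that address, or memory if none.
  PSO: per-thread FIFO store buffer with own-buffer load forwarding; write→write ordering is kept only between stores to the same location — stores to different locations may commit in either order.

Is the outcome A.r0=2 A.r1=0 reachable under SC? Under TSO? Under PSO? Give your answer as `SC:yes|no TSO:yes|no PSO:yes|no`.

SC:no TSO:no PSO:yes

outcome vector order: (A.r0,A.r1)
SC: 3 outcomes — {0/0; 0/1; 2/1}
TSO: 3 outcomes — {0/0; 0/1; 2/1}
PSO: 4 outcomes — {0/0; 0/1; 2/0; 2/1}
target 2/0 ∈ {PSO}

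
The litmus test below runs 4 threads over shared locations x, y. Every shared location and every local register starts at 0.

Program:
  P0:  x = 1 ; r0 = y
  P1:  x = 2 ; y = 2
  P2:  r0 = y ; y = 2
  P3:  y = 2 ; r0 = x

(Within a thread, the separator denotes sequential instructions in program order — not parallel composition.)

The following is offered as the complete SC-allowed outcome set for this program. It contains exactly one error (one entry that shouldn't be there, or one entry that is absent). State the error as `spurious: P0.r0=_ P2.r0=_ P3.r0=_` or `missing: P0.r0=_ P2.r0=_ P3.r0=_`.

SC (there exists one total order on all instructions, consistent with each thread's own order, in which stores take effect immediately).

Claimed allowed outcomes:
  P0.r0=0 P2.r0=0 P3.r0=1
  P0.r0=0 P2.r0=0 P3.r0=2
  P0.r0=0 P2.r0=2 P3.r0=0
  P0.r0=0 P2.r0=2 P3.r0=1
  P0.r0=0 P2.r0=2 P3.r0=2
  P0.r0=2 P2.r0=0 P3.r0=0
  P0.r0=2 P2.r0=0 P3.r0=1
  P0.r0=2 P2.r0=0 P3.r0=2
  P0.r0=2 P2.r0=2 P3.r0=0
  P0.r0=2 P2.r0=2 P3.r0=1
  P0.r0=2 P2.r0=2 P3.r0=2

spurious: P0.r0=0 P2.r0=2 P3.r0=0

outcome vector order: (P0.r0,P2.r0,P3.r0)
SC (10): 0/0/1, 0/0/2, 0/2/1, 0/2/2, 2/0/0, 2/0/1, 2/0/2, 2/2/0, 2/2/1, 2/2/2
claimed∖SC = {0/2/0}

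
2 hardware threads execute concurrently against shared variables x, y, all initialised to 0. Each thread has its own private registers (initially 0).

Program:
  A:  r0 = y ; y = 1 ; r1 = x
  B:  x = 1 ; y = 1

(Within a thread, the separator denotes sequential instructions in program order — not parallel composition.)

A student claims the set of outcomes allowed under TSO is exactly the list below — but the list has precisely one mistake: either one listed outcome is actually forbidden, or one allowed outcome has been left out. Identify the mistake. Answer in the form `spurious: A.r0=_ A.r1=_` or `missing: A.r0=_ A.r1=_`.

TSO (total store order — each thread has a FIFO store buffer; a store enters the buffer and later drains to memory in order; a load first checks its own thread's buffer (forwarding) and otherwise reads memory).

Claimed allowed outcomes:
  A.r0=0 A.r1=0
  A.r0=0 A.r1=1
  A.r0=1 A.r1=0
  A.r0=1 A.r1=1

spurious: A.r0=1 A.r1=0

outcome vector order: (A.r0,A.r1)
[TSO] allowed = {0/0; 0/1; 1/1}
claimed∖TSO = {1/0}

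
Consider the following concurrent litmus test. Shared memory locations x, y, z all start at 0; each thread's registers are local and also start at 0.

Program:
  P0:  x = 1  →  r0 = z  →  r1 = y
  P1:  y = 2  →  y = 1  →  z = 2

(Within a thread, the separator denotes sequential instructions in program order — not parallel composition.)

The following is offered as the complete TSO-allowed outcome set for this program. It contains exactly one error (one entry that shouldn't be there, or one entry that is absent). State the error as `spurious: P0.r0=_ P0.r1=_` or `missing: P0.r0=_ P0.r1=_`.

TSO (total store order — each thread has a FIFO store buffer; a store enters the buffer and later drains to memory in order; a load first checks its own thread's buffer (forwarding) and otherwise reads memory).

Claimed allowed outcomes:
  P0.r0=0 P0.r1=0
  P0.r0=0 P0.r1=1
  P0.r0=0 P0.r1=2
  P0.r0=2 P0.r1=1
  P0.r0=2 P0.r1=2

spurious: P0.r0=2 P0.r1=2

outcome vector order: (P0.r0,P0.r1)
TSO (4): <0 0> <0 1> <0 2> <2 1>
claimed∖TSO = {<2 2>}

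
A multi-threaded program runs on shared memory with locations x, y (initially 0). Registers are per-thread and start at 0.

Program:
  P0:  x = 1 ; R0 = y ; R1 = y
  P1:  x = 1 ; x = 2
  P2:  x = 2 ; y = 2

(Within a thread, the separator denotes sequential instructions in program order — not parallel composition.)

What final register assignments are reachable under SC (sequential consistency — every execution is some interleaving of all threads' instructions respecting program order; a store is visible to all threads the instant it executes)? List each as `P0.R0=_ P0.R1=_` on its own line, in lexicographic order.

P0.R0=0 P0.R1=0
P0.R0=0 P0.R1=2
P0.R0=2 P0.R1=2

outcome vector order: (P0.R0,P0.R1)
|SC outcomes| = 3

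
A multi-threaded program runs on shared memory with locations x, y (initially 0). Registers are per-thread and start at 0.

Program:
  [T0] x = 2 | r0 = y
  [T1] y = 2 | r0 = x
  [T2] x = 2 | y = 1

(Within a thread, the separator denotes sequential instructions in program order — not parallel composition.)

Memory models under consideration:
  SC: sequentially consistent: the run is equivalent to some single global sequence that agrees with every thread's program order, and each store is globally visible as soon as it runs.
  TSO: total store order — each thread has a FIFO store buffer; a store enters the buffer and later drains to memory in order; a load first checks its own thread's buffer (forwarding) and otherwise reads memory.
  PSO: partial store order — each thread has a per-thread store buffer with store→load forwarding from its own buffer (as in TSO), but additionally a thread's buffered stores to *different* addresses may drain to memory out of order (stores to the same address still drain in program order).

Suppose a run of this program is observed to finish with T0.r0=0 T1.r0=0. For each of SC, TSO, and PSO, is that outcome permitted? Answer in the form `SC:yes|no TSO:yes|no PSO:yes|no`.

SC:no TSO:yes PSO:yes

outcome vector order: (T0.r0,T1.r0)
SC: 5 outcomes — {(0,2); (1,0); (1,2); (2,0); (2,2)}
TSO: 6 outcomes — {(0,0); (0,2); (1,0); (1,2); (2,0); (2,2)}
PSO: 6 outcomes — {(0,0); (0,2); (1,0); (1,2); (2,0); (2,2)}
target (0,0) ∈ {TSO,PSO}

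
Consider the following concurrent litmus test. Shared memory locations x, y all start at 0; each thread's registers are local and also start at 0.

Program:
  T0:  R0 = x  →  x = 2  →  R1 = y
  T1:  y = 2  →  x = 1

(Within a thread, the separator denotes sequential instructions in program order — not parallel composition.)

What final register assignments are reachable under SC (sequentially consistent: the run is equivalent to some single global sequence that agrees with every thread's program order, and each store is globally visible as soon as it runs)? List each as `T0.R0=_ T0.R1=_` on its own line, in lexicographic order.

T0.R0=0 T0.R1=0
T0.R0=0 T0.R1=2
T0.R0=1 T0.R1=2

outcome vector order: (T0.R0,T0.R1)
|SC outcomes| = 3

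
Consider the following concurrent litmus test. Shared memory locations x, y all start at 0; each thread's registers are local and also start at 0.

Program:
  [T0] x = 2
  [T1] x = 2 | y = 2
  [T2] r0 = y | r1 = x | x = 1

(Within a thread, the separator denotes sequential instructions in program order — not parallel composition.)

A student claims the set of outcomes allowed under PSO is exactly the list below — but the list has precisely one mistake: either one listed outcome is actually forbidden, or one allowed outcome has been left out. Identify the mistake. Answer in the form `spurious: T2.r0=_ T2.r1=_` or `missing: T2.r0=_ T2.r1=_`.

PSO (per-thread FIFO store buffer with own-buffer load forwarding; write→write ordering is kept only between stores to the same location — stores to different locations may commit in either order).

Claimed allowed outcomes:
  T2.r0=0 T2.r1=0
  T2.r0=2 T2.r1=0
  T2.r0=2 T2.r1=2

missing: T2.r0=0 T2.r1=2

outcome vector order: (T2.r0,T2.r1)
PSO: 4 outcomes — {<0 0>; <0 2>; <2 0>; <2 2>}
PSO∖claimed = {<0 2>}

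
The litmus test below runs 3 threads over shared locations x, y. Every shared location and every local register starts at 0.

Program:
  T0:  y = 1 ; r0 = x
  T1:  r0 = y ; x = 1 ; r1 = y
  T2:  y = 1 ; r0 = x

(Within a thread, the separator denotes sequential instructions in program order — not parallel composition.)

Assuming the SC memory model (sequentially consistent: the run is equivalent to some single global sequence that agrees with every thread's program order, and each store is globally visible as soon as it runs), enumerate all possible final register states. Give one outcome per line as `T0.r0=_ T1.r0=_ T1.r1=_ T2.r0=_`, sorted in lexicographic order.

outcome vector order: (T0.r0,T1.r0,T1.r1,T2.r0)
|SC outcomes| = 9

T0.r0=0 T1.r0=0 T1.r1=1 T2.r0=0
T0.r0=0 T1.r0=0 T1.r1=1 T2.r0=1
T0.r0=0 T1.r0=1 T1.r1=1 T2.r0=0
T0.r0=0 T1.r0=1 T1.r1=1 T2.r0=1
T0.r0=1 T1.r0=0 T1.r1=0 T2.r0=1
T0.r0=1 T1.r0=0 T1.r1=1 T2.r0=0
T0.r0=1 T1.r0=0 T1.r1=1 T2.r0=1
T0.r0=1 T1.r0=1 T1.r1=1 T2.r0=0
T0.r0=1 T1.r0=1 T1.r1=1 T2.r0=1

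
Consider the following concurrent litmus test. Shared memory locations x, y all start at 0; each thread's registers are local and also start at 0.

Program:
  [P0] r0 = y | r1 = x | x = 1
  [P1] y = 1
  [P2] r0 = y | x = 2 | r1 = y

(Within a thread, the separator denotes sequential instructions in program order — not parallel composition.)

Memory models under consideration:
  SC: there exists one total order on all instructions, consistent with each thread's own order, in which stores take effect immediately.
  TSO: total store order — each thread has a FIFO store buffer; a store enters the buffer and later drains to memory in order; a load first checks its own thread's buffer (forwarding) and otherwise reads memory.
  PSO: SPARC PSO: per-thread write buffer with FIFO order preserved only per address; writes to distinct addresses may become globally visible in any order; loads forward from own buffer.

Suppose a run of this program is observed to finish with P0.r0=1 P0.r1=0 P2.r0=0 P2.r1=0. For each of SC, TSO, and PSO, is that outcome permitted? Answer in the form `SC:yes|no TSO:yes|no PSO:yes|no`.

outcome vector order: (P0.r0,P0.r1,P2.r0,P2.r1)
under SC → 0/0/0/0, 0/0/0/1, 0/0/1/1, 0/2/0/0, 0/2/0/1, 0/2/1/1, 1/0/0/1, 1/0/1/1, 1/2/0/0, 1/2/0/1, 1/2/1/1
under TSO → 0/0/0/0, 0/0/0/1, 0/0/1/1, 0/2/0/0, 0/2/0/1, 0/2/1/1, 1/0/0/0, 1/0/0/1, 1/0/1/1, 1/2/0/0, 1/2/0/1, 1/2/1/1
under PSO → 0/0/0/0, 0/0/0/1, 0/0/1/1, 0/2/0/0, 0/2/0/1, 0/2/1/1, 1/0/0/0, 1/0/0/1, 1/0/1/1, 1/2/0/0, 1/2/0/1, 1/2/1/1
target 1/0/0/0 ∈ {TSO,PSO}

SC:no TSO:yes PSO:yes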